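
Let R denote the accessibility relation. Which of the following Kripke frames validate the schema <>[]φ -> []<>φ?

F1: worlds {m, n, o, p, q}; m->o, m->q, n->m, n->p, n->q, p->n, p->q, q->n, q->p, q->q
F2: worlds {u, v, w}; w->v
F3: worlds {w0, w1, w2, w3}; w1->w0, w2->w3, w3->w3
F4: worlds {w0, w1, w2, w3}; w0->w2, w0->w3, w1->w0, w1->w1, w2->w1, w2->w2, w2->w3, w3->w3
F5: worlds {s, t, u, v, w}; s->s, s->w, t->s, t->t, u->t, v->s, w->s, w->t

F5

Frame correspondent (Sahlqvist): forall x forall y forall z (Rxy & Rxz -> exists w (Ryw & Rzw)) — i.e. convergence.
F1: fails — Rmo and Rmo but o and o have no common successor.
F2: fails — Rwv and Rwv but v and v have no common successor.
F3: fails — Rw1w0 and Rw1w0 but w0 and w0 have no common successor.
F4: fails — Rw1w1 and Rw1w0 but w1 and w0 have no common successor.
F5: condition met.
Valid on: F5.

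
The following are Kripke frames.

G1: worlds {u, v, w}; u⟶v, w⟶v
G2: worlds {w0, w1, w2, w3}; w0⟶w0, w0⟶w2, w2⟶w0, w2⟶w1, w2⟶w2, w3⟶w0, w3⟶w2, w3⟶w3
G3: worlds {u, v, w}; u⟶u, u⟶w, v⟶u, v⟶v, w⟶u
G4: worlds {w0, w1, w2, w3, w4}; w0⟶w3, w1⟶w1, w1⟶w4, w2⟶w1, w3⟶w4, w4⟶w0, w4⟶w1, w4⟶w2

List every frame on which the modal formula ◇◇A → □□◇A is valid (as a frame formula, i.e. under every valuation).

The schema corresponds to a generalized confluence (Geach) condition: ∀x ∀y ∀z ((xR²y ∧ xR²z) → ∃w (y = w ∧ zRw)).
G1: satisfies the condition.
G2: fails — w0R²w0, w0R²w1 but no w with w0=w and w1Rw.
G3: fails — uR²w, uR²w but no t with w=t and wRt.
G4: fails — w0R²w4, w0R²w4 but no w with w4=w and w4Rw.
Valid on: G1.

G1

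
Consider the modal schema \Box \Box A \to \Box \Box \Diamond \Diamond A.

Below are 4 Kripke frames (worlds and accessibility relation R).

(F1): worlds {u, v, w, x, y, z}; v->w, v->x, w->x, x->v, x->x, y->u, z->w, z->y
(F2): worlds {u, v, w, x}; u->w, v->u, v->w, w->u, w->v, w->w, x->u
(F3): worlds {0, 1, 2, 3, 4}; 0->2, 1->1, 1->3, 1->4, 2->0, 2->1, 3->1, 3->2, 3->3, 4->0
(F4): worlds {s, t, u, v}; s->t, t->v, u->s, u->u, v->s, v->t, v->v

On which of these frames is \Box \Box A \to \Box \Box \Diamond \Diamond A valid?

The schema corresponds to a generalized confluence (Geach) condition: \forall x \forall z (x R^2 z \to \exists w (x R^2 w \wedge z R^2 w)).
(F1): fails — zR²u but no t with zR²t and uR²t.
(F2): holds.
(F3): holds.
(F4): fails — uR²s but no w with uR²w and sR²w.
Valid on: (F2), (F3).

(F2), (F3)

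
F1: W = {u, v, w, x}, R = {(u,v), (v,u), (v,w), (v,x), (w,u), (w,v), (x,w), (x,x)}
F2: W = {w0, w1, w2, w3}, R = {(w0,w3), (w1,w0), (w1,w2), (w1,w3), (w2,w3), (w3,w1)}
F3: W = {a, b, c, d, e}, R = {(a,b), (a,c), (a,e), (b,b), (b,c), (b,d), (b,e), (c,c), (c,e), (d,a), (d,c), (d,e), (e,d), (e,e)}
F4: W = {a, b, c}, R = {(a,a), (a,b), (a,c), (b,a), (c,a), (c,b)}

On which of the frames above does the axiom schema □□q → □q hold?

The schema corresponds to density: ∀x ∀y (Rxy → ∃z (Rxz ∧ Rzy)).
F1: fails — Ruv but no z with Ruz and Rzv.
F2: fails — Rw1w2 but no z with Rw1z and Rzw2.
F3: fails — Rda but no z with Rdz and Rza.
F4: satisfies the condition.
Valid on: F4.

F4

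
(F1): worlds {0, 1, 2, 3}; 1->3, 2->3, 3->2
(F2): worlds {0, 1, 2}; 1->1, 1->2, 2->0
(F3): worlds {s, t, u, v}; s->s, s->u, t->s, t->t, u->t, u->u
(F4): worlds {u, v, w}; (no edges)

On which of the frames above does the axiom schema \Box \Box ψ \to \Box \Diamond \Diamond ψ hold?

(F3), (F4)

This is the axiom for a generalized confluence (Geach) condition; its first-order frame correspondent is \forall x \forall z (xRz \to \exists w (x R^2 w \wedge z R^2 w)).
(F1): fails — 1R3 but no w with 1R²w and 3R²w.
(F2): fails — 1R2 but no w with 1R²w and 2R²w.
(F3): ✓.
(F4): ✓.
Valid on: (F3), (F4).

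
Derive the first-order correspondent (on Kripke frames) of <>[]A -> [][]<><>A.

This is a Sahlqvist (Geach-type) schema ◇^1□^1A → □^2◇^2A.
Minimal-valuation argument: fix x; take any y with xR^1y and any z with xR^2z. Set V(A) to the set of worlds R-reachable from y in exactly 1 step. Then □^1A holds at y, so the antecedent holds at x; validity forces ◇^2A at z, giving a w with zR^2w and yR^1w.
First-order correspondent: forall x forall y forall z ((xRy & x R^2 z) -> exists w (yRw & z R^2 w)).

forall x forall y forall z ((xRy & x R^2 z) -> exists w (yRw & z R^2 w))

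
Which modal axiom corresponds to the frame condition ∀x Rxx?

This is reflexivity; the standard corresponding axiom is T: □q → q.
Suppose □q→q is valid. At any x set V(q)={w : Rxw}. Then □q holds at x, so q holds at x, i.e. Rxx.

□q → q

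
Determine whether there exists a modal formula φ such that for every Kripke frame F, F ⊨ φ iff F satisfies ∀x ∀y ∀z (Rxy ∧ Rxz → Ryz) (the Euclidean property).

Yes, by ◇r → □◇r

Yes: it is the Euclidean property, defined by the 5 schema ◇r → □◇r.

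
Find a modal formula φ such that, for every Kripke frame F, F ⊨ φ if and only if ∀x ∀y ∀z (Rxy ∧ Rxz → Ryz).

A defining formula is ◇q → □◇q (the 5 axiom).

◇q → □◇q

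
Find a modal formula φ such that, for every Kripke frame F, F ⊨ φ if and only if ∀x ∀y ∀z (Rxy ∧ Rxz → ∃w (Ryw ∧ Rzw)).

◇□s → □◇s

This is convergence; the standard corresponding axiom is .2: ◇□s → □◇s.
Suppose ◇□s→□◇s is valid. Take Rxy, Rxz and set V(s)={w : Ryw}. Then □s at y so ◇□s at x, so □◇s at x, so ◇s at z, giving w with Rzw and Ryw.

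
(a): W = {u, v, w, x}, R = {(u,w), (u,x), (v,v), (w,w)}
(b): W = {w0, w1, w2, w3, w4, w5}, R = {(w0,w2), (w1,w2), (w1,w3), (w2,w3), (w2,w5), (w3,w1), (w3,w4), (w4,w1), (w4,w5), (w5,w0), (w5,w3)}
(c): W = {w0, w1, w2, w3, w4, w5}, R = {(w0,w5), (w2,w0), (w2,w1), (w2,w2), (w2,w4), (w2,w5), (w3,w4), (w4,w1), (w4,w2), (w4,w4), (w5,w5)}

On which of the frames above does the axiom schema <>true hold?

This is the axiom for seriality; its first-order frame correspondent is forall x exists y Rxy.
(a): fails — world x has no successor.
(b): ✓.
(c): fails — world w1 has no successor.

(b)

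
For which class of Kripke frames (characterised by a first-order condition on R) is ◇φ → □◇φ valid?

The Euclidean property

This is the 5 axiom.
It corresponds to the Euclidean property: ∀x ∀y ∀z (Rxy ∧ Rxz → Ryz).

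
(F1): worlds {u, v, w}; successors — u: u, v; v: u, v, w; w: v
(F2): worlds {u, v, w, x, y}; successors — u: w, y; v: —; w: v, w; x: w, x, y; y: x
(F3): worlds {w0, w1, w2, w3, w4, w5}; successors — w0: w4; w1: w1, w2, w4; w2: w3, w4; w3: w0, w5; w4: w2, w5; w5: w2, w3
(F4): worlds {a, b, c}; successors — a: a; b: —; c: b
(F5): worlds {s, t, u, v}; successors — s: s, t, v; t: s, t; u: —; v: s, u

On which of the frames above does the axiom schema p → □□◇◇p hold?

The schema corresponds to a generalized confluence (Geach) condition: ∀x ∀z (xR²z → ∃w (x = w ∧ zR²w)).
(F1): ✓.
(F2): fails — uR²v but no t with u=t and vR²t.
(F3): fails — w1R²w2 but no w with w1=w and w2R²w.
(F4): ✓.
(F5): fails — sR²u but no w with s=w and uR²w.
Valid on: (F1), (F4).

(F1), (F4)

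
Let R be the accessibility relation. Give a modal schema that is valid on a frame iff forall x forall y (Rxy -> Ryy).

A defining formula is □(□ψ → ψ) (the T□ axiom).
Suppose □(□ψ→ψ) is valid. Take Rxy and set V(ψ)={w : Ryw}. Then at y, □ψ holds; since □(□ψ→ψ) at x, □ψ→ψ at y, so ψ at y, i.e. Ryy.

□(□ψ → ψ)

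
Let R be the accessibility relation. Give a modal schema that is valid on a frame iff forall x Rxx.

A defining formula is □p → p (the T axiom).

□p → p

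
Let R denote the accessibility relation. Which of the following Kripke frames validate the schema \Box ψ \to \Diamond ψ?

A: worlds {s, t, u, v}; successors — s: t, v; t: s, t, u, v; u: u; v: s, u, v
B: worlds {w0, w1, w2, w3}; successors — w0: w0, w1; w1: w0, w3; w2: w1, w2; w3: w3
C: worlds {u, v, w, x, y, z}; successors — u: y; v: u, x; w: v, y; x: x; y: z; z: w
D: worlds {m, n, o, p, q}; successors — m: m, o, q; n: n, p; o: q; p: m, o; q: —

A, B, C

The schema corresponds to seriality: \forall x \exists y Rxy.
A: ✓.
B: ✓.
C: ✓.
D: fails — world q has no successor.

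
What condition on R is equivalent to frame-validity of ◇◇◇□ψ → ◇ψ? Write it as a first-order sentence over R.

This is a Sahlqvist (Geach-type) schema ◇^3□^1ψ → □^0◇^1ψ.
Minimal-valuation argument: fix x; take any y with xR^3y and any z with xR^0z. Set V(ψ) to the set of worlds R-reachable from y in exactly 1 step. Then □^1ψ holds at y, so the antecedent holds at x; validity forces ◇^1ψ at z, giving a w with zR^1w and yR^1w.
First-order correspondent: ∀x ∀y (xR³y → ∃w (yRw ∧ xRw)).

∀x ∀y (xR³y → ∃w (yRw ∧ xRw))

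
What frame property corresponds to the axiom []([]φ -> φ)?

shift-reflexivity: forall x forall y (Rxy -> Ryy)

Suppose □(□φ→φ) is valid. Take Rxy and set V(φ)={w : Ryw}. Then at y, □φ holds; since □(□φ→φ) at x, □φ→φ at y, so φ at y, i.e. Ryy.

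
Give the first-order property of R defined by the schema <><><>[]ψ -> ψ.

forall x forall y (x R^3 y -> exists w (yRw & x = w))

This is a Sahlqvist (Geach-type) schema ◇^3□^1ψ → □^0◇^0ψ.
First-order correspondent: forall x forall y (x R^3 y -> exists w (yRw & x = w)).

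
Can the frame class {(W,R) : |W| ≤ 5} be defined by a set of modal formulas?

No — not modally definable

Any modally definable frame class is closed under disjoint unions.
Any modal formula valid on each of 6 disjoint one-world frames is valid on their disjoint union (validity is preserved under disjoint unions). Each one-world frame has |W|=1≤5, but the union has |W|=6.
Hence having at most 5 worlds is not modally definable.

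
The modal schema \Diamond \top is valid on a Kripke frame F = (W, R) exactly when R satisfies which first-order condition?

◇⊤ holds at w iff w has a successor, so frame-validity of ◇⊤ is exactly seriality. Equivalently via □φ → ◇φ:
Suppose □φ→◇φ is valid. At any x set V(φ)=W. Then □φ at x, so ◇φ at x, so x has a successor.
The converse is a direct semantic check.
So the correspondent is seriality.

Seriality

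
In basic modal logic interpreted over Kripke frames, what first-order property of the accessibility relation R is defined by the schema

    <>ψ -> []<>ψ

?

the Euclidean property

This schema is the 5 axiom.
It corresponds to the Euclidean property: forall x forall y forall z (Rxy & Rxz -> Ryz).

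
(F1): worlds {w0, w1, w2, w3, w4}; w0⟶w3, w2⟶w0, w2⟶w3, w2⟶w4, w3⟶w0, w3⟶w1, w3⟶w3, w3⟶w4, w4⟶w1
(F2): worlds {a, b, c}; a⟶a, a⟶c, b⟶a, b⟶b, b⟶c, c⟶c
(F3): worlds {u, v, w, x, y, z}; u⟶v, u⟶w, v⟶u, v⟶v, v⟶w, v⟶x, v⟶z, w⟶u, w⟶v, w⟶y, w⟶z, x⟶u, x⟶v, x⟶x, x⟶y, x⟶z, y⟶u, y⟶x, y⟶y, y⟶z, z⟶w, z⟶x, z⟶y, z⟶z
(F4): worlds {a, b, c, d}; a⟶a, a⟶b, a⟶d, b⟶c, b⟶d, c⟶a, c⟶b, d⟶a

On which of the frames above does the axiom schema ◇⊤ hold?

(F2), (F3), (F4)

This is the axiom for seriality; its first-order frame correspondent is ∀x ∃y Rxy.
(F1): fails — world w1 has no successor.
(F2): condition met.
(F3): condition met.
(F4): condition met.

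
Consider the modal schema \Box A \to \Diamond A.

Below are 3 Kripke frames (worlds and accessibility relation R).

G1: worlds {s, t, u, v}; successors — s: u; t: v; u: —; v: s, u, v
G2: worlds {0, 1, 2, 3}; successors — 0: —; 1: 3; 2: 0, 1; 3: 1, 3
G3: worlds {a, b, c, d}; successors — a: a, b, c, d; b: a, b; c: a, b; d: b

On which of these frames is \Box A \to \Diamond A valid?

The schema corresponds to seriality: \forall x \exists y Rxy.
G1: fails — world u has no successor.
G2: fails — world 0 has no successor.
G3: satisfies the condition.
Valid on: G3.

G3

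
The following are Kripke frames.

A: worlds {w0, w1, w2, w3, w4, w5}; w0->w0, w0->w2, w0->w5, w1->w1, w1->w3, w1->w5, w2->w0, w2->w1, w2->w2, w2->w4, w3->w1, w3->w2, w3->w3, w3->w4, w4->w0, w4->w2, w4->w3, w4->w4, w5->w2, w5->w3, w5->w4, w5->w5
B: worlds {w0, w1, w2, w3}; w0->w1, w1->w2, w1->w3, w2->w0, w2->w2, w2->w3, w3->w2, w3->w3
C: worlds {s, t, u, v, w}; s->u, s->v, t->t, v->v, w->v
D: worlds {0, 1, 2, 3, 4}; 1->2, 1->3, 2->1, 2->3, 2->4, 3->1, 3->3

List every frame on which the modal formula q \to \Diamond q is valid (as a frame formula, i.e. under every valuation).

A

The schema corresponds to reflexivity: \forall x Rxx.
A: ✓.
B: fails — world w0 does not see itself.
C: fails — world s does not see itself.
D: fails — world 0 does not see itself.
Valid on: A.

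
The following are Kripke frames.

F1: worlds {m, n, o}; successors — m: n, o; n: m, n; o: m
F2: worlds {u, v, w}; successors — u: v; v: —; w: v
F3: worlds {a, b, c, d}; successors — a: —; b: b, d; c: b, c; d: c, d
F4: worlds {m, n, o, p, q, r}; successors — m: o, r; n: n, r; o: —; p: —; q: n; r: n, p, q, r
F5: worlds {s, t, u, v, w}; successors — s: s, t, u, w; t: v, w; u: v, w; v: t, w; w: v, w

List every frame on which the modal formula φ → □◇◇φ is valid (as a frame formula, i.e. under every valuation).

The schema corresponds to a generalized confluence (Geach) condition: ∀x ∀z (xRz → ∃w (x = w ∧ zR²w)).
F1: fails — mRo but no w with m=w and oR²w.
F2: fails — uRv but no t with u=t and vR²t.
F3: holds.
F4: fails — mRo but no w with m=w and oR²w.
F5: fails — sRt but no w* with s=w* and tR²w*.
Valid on: F3.

F3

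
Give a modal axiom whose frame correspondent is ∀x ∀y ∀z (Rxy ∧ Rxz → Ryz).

A defining formula is ◇q → □◇q (the 5 axiom).
Suppose ◇q→□◇q is valid. Take Rxy, Rxz and set V(q)={y}. Then ◇q at x, so □◇q at x, so ◇q at z, so some w with Rzw has q; w=y, i.e. Rzy. By symmetry of the argument, Ryz.

◇q → □◇q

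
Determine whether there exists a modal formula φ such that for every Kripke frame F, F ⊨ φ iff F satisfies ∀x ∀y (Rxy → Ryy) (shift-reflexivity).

Definable; □(□p → p) defines it

Yes: it is shift-reflexivity, defined by the T□ schema □(□p → p).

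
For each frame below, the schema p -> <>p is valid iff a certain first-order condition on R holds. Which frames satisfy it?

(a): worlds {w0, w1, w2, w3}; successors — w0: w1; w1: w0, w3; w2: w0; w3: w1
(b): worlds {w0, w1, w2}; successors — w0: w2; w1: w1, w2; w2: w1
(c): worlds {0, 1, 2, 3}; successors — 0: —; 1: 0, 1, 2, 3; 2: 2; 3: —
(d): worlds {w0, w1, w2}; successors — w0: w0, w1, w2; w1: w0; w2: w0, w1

none

This is the axiom for reflexivity; its first-order frame correspondent is forall x Rxx.
(a): fails — world w0 does not see itself.
(b): fails — world w0 does not see itself.
(c): fails — world 0 does not see itself.
(d): fails — world w1 does not see itself.
Valid on no frame.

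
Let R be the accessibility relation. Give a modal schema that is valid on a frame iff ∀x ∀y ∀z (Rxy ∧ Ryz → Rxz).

The condition is transitivity. The 4 schema □s → □□s defines it.
Suppose □s→□□s is valid. Take Rxy, Ryz and set V(s)={w : Rxw}. Then □s at x, so □□s at x, so □s at y, so s at z, i.e. Rxz.

□s → □□s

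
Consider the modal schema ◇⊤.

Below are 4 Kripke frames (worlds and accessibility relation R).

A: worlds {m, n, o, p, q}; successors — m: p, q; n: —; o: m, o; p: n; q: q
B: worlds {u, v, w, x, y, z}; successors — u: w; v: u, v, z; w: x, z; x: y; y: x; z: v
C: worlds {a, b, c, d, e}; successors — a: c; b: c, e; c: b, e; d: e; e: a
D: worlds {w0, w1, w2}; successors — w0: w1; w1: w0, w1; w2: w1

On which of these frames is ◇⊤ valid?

Frame correspondent (Sahlqvist): ∀x ∃y Rxy — i.e. seriality.
A: fails — world n has no successor.
B: condition met.
C: condition met.
D: condition met.
Valid on: B, C, D.

B, C, D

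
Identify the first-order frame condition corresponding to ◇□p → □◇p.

Convergence

Suppose ◇□p→□◇p is valid. Take Rxy, Rxz and set V(p)={w : Ryw}. Then □p at y so ◇□p at x, so □◇p at x, so ◇p at z, giving w with Rzw and Ryw.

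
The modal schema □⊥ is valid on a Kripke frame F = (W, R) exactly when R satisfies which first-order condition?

emptiness of R

This schema is the Ver axiom.
Its frame correspondent is emptiness of R — ∀x ∀y ¬Rxy.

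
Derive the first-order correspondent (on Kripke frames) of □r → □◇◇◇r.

∀x ∀z (xRz → ∃w (xRw ∧ zR³w))

This is a Sahlqvist (Geach-type) schema ◇^0□^1r → □^1◇^3r.
Minimal-valuation argument: fix x; take any y with xR^0y and any z with xR^1z. Set V(r) to the set of worlds R-reachable from y in exactly 1 step. Then □^1r holds at y, so the antecedent holds at x; validity forces ◇^3r at z, giving a w with zR^3w and yR^1w.
First-order correspondent: ∀x ∀z (xRz → ∃w (xRw ∧ zR³w)).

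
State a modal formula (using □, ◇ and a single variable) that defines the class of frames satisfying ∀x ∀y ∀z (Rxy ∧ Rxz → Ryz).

The condition is the Euclidean property. The 5 schema ◇r → □◇r defines it.
Suppose ◇r→□◇r is valid. Take Rxy, Rxz and set V(r)={y}. Then ◇r at x, so □◇r at x, so ◇r at z, so some w with Rzw has r; w=y, i.e. Rzy. By symmetry of the argument, Ryz.

◇r → □◇r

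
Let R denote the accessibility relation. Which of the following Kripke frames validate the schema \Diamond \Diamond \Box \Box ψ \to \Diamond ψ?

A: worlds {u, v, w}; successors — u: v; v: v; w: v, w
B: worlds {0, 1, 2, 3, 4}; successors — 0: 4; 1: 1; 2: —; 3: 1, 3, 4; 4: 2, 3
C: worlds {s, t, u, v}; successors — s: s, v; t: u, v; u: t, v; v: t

A

This is the axiom for a generalized confluence (Geach) condition; its first-order frame correspondent is \forall x \forall y (x R^2 y \to \exists w (y R^2 w \wedge xRw)).
A: ✓.
B: fails — 0R²2 but no w with 2R²w and 0Rw.
C: fails — vR²v but no w with vR²w and vRw.
Valid on: A.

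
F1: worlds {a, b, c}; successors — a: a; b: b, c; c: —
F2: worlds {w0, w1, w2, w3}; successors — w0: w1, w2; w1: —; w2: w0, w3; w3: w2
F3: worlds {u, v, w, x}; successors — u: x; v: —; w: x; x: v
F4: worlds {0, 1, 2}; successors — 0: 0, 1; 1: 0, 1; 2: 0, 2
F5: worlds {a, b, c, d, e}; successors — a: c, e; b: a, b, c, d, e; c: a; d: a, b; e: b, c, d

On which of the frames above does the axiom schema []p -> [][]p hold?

This is the axiom for transitivity; its first-order frame correspondent is forall x forall y forall z (Rxy & Ryz -> Rxz).
F1: holds.
F2: fails — Rw3w2 and Rw2w0 but not Rw3w0.
F3: fails — Rwx and Rxv but not Rwv.
F4: fails — R20 and R01 but not R21.
F5: fails — Reb and Rba but not Rea.

F1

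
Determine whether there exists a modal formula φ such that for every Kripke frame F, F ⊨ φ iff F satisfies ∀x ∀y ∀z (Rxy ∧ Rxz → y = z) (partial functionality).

Yes: it is partial functionality, defined by the CD schema ◇r → □r.
Suppose ◇r→□r is valid. Take Rxy, Rxz and set V(r)={y}. Then ◇r at x, so □r at x, so r at z, i.e. z=y.

Yes, by ◇r → □r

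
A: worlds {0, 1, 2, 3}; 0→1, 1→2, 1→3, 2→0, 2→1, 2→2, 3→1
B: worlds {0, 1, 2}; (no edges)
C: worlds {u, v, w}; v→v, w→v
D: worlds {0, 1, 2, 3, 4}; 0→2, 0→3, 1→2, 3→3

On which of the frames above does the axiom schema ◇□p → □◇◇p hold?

B, C

Frame correspondent (Sahlqvist): ∀x ∀y ∀z ((xRy ∧ xRz) → ∃w (yRw ∧ zR²w)) — i.e. a generalized confluence (Geach) condition.
A: fails — 1R3, 1R3 but no w with 3Rw and 3R²w.
B: satisfies the condition.
C: satisfies the condition.
D: fails — 0R2, 0R2 but no w with 2Rw and 2R²w.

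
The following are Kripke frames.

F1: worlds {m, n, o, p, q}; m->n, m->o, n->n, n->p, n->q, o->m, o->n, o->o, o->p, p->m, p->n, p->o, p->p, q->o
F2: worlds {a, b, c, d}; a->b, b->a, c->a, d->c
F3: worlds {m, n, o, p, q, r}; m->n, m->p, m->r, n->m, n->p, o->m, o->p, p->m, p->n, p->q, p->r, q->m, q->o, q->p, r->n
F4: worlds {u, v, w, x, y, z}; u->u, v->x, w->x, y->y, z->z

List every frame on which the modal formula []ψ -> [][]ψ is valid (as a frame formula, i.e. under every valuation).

This is the axiom for transitivity; its first-order frame correspondent is forall x forall y forall z (Rxy & Ryz -> Rxz).
F1: fails — Ron and Rnq but not Roq.
F2: fails — Rca and Rab but not Rcb.
F3: fails — Rom and Rmr but not Ror.
F4: holds.
Valid on: F4.

F4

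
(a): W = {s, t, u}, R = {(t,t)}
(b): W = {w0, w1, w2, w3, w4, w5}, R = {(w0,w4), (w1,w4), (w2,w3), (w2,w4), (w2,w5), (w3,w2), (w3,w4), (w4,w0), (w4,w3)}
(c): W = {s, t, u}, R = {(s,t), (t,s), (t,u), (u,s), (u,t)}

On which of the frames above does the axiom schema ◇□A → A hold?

This is the axiom for symmetry; its first-order frame correspondent is ∀x ∀y (Rxy → Ryx).
(a): satisfies the condition.
(b): fails — Rw2w4 but not Rw4w2.
(c): fails — Rus but not Rsu.
Valid on: (a).

(a)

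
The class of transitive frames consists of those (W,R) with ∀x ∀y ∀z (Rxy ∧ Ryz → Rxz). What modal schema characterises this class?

□r → □□r

The condition is transitivity. The 4 schema □r → □□r defines it.
Suppose □r→□□r is valid. Take Rxy, Ryz and set V(r)={w : Rxw}. Then □r at x, so □□r at x, so □r at y, so r at z, i.e. Rxz.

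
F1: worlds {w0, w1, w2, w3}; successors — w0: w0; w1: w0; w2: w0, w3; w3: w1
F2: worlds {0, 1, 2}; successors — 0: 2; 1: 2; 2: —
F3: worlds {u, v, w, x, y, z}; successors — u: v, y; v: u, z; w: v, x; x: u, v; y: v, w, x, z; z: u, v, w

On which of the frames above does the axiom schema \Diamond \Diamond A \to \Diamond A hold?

Frame correspondent (Sahlqvist): \forall x \forall y \forall z (Rxy \wedge Ryz \to Rxz) — i.e. transitivity.
F1: fails — Rw3w1 and Rw1w0 but not Rw3w0.
F2: condition met.
F3: fails — Ruv and Rvz but not Ruz.
Valid on: F2.

F2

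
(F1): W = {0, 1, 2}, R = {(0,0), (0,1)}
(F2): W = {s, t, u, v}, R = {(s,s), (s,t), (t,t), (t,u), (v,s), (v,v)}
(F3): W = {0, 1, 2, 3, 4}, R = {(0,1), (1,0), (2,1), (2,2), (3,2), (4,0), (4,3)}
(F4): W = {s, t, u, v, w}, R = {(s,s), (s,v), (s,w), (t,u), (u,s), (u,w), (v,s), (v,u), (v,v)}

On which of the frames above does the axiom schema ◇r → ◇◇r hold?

Frame correspondent (Sahlqvist): ∀x ∀y (xRy → ∃w (y = w ∧ xR²w)) — i.e. a generalized confluence (Geach) condition.
(F1): condition met.
(F2): condition met.
(F3): fails — 0R1 but no w with 1=w and 0R²w.
(F4): fails — tRu but no w* with u=w* and tR²w*.

(F1), (F2)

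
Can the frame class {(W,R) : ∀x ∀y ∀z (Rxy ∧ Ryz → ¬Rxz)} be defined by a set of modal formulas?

Modal frame validity is preserved under surjective bounded morphisms.
The 7-cycle (worlds 0,1,2,3,4,5,6 with 0→1→2→3→4→5→6→0) is intransitive. Mapping every world to a single reflexive point • is a surjective bounded morphism; the reflexive point is not intransitive (R••∧R•• but R••).
So the class is not modally definable.

Not definable by any modal formula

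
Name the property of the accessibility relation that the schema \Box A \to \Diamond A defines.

Seriality

This schema is the D axiom.
It corresponds to seriality: \forall x \exists y Rxy.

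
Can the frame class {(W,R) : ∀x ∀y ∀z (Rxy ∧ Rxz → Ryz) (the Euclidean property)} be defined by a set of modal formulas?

Yes: it is the Euclidean property, defined by the 5 schema ◇p → □◇p.
Suppose ◇p→□◇p is valid. Take Rxy, Rxz and set V(p)={y}. Then ◇p at x, so □◇p at x, so ◇p at z, so some w with Rzw has p; w=y, i.e. Rzy. By symmetry of the argument, Ryz.

Yes, by ◇p → □◇p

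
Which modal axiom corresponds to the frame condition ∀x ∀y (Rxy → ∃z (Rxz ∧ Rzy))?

A defining formula is □□ψ → □ψ (the C4 axiom).

□□ψ → □ψ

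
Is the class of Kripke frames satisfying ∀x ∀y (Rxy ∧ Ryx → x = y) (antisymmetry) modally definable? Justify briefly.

Any modally definable frame class is closed under surjective bounded morphisms.
The 8-cycle (worlds s,t,u,v,w,x,y,z with s→t→u→v→w→x→y→z→s) is antisymmetric. Sending even-indexed worlds to a and odd-indexed worlds to b is a surjective bounded morphism onto the two-world frame with a↔b, which is not antisymmetric.
Hence antisymmetry is not modally definable.

Not definable by any modal formula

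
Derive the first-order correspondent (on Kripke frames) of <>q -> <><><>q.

forall x forall y (xRy -> exists w (y = w & x R^3 w))

This is a Sahlqvist (Geach-type) schema ◇^1□^0q → □^0◇^3q.
Minimal-valuation argument: fix x; take any y with xR^1y and any z with xR^0z. Set V(q) to the set of worlds R-reachable from y in exactly 0 steps. Then □^0q holds at y, so the antecedent holds at x; validity forces ◇^3q at z, giving a w with zR^3w and yR^0w.
First-order correspondent: forall x forall y (xRy -> exists w (y = w & x R^3 w)).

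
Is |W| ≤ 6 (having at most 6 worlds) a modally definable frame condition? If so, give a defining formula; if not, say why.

Not modally definable

If a class were modally definable it would be closed under disjoint unions (Goldblatt–Thomason).
Any modal formula valid on each of 7 disjoint one-world frames is valid on their disjoint union (validity is preserved under disjoint unions). Each one-world frame has |W|=1≤6, but the union has |W|=7.
So the class is not modally definable.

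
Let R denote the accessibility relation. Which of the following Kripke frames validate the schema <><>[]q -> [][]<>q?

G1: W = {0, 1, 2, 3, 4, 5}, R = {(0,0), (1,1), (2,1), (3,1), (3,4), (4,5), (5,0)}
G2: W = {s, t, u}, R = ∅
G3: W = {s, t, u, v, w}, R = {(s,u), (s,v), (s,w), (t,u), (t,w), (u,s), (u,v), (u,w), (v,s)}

G2

This is the axiom for a generalized confluence (Geach) condition; its first-order frame correspondent is forall x forall y forall z ((x R^2 y & x R^2 z) -> exists w (yRw & zRw)).
G1: fails — 3R²1, 3R²5 but no w with 1Rw and 5Rw.
G2: satisfies the condition.
G3: fails — sR²s, sR²v but no w* with sRw* and vRw*.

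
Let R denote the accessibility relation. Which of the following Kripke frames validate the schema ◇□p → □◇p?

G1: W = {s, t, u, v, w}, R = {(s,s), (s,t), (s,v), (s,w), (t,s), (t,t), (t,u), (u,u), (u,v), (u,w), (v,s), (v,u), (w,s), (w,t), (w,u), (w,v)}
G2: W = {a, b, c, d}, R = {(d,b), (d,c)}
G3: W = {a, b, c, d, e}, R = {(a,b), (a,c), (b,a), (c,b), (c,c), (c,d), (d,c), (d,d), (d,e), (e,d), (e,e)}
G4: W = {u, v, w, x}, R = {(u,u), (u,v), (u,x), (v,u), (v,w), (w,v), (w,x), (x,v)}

G1

The schema corresponds to convergence: ∀x ∀y ∀z (Rxy ∧ Rxz → ∃w (Ryw ∧ Rzw)).
G1: condition met.
G2: fails — Rdb and Rdb but b and b have no common successor.
G3: fails — Rab and Rac but b and c have no common successor.
G4: fails — Ruv and Rux but v and x have no common successor.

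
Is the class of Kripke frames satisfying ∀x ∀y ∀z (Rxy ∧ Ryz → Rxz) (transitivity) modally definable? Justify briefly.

Yes: it is transitivity, defined by the 4 schema □q → □□q.
Suppose □q→□□q is valid. Take Rxy, Ryz and set V(q)={w : Rxw}. Then □q at x, so □□q at x, so □q at y, so q at z, i.e. Rxz.

Yes — defined by □q → □□q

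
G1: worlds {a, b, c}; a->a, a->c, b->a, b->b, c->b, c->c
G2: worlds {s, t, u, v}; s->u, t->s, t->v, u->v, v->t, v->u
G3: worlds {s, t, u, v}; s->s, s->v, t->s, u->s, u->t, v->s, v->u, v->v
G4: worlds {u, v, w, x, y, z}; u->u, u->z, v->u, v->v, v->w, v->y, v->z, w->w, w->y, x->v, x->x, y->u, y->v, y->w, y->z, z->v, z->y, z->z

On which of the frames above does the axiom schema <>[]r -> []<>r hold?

This is the axiom for convergence; its first-order frame correspondent is forall x forall y forall z (Rxy & Rxz -> exists w (Ryw & Rzw)).
G1: condition met.
G2: condition met.
G3: condition met.
G4: fails — Rvw and Rvu but w and u have no common successor.

G1, G2, G3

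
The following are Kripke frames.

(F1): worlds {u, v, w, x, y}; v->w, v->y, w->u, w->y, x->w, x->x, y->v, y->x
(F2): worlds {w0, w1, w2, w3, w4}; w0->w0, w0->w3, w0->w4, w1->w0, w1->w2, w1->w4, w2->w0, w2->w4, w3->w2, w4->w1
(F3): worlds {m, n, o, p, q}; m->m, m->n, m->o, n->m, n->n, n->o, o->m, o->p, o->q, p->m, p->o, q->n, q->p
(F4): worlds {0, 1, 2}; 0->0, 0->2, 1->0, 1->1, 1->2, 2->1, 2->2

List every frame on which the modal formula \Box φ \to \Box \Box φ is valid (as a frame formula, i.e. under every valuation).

This is the axiom for transitivity; its first-order frame correspondent is \forall x \forall y \forall z (Rxy \wedge Ryz \to Rxz).
(F1): fails — Rxw and Rwu but not Rxu.
(F2): fails — Rw1w0 and Rw0w3 but not Rw1w3.
(F3): fails — Rom and Rmo but not Roo.
(F4): fails — R02 and R21 but not R01.

none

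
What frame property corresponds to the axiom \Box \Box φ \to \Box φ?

density: \forall x \forall y (Rxy \to \exists z (Rxz \wedge Rzy))

Suppose □□φ→□φ is valid. Take Rxy and set V(φ)={w : xR²w}. Then □□φ at x, so □φ at x, so φ at y, i.e. ∃z(Rxz∧Rzy).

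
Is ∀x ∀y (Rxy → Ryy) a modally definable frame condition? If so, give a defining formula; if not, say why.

Yes — defined by □(□r → r)

This is a Sahlqvist condition; the T□ axiom □(□r → r) defines it.
Suppose □(□r→r) is valid. Take Rxy and set V(r)={w : Ryw}. Then at y, □r holds; since □(□r→r) at x, □r→r at y, so r at y, i.e. Ryy.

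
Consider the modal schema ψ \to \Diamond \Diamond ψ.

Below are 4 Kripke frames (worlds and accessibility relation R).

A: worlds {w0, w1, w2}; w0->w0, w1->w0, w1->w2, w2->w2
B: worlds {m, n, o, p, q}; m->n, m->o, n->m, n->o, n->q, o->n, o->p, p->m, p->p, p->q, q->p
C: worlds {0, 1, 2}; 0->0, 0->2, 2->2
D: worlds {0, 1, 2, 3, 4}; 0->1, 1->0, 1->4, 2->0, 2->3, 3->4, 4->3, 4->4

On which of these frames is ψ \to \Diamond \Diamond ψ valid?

This is the axiom for a generalized confluence (Geach) condition; its first-order frame correspondent is \forall x \exists w (x = w \wedge x R^2 w).
A: fails — at w1 but no w with w1=w and w1R²w.
B: ✓.
C: fails — at 1 but no w with 1=w and 1R²w.
D: fails — at 2 but no w with 2=w and 2R²w.
Valid on: B.

B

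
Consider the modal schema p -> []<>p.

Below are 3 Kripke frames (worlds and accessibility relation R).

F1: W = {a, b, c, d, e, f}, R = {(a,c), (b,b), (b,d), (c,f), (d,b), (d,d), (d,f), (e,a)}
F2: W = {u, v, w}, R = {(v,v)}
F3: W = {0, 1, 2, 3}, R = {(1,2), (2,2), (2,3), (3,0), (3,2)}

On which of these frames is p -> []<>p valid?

Frame correspondent (Sahlqvist): forall x forall y (Rxy -> Ryx) — i.e. symmetry.
F1: fails — Rcf but not Rfc.
F2: satisfies the condition.
F3: fails — R12 but not R21.

F2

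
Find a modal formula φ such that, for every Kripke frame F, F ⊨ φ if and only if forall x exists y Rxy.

This is seriality; the standard corresponding axiom is D: □r → ◇r.

□r → ◇r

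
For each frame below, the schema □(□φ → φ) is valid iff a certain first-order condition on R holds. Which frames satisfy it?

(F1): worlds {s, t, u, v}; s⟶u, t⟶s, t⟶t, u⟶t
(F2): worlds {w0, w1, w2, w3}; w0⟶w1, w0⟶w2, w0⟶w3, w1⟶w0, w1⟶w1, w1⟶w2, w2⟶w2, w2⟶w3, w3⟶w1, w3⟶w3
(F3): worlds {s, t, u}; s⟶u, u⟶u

This is the axiom for shift-reflexivity; its first-order frame correspondent is ∀x ∀y (Rxy → Ryy).
(F1): fails — Rsu but not Ruu.
(F2): fails — Rw1w0 but not Rw0w0.
(F3): condition met.

(F3)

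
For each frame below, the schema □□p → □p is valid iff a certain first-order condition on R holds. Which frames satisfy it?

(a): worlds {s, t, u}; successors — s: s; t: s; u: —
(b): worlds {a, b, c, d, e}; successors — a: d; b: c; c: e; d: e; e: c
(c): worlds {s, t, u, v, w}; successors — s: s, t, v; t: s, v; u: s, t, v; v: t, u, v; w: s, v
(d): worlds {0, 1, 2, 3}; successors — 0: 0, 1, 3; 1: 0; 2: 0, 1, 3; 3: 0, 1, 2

(a), (c)

The schema corresponds to density: ∀x ∀y (Rxy → ∃z (Rxz ∧ Rzy)).
(a): ✓.
(b): fails — Rbc but no z with Rbz and Rzc.
(c): ✓.
(d): fails — R32 but no z with R3z and Rz2.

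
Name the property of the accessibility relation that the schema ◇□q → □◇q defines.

Suppose ◇□q→□◇q is valid. Take Rxy, Rxz and set V(q)={w : Ryw}. Then □q at y so ◇□q at x, so □◇q at x, so ◇q at z, giving w with Rzw and Ryw.
The converse is a direct semantic check.
Frame condition: ∀x ∀y ∀z (Rxy ∧ Rxz → ∃w (Ryw ∧ Rzw)).

Convergence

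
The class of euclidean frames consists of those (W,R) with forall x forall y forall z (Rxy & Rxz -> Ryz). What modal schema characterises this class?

The condition is the Euclidean property. The 5 schema ◇ψ → □◇ψ defines it.

◇ψ → □◇ψ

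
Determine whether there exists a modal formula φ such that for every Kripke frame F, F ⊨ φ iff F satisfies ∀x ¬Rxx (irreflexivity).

If a class were modally definable it would be closed under surjective bounded morphisms (Goldblatt–Thomason).
The 4-cycle (worlds a,b,c,d with a→b→c→d→a) is irreflexive, and the map sending every world to a single reflexive point • is a surjective bounded morphism (forth: every edge maps to (•,•); back: every world has a successor). So any modal formula valid on the 4-cycle is also valid on the reflexive point, which is not irreflexive.
So no modal formula (or set of formulas) defines exactly the irreflexive frames.

Not definable by any modal formula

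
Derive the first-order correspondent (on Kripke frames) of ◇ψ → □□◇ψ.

This is a Sahlqvist (Geach-type) schema ◇^1□^0ψ → □^2◇^1ψ.
First-order correspondent: ∀x ∀y ∀z ((xRy ∧ xR²z) → ∃w (y = w ∧ zRw)).

∀x ∀y ∀z ((xRy ∧ xR²z) → ∃w (y = w ∧ zRw))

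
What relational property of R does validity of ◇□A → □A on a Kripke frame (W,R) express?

This is a form of the 5 axiom.
It corresponds to the Euclidean property: ∀x ∀y ∀z (Rxy ∧ Rxz → Ryz).

The Euclidean property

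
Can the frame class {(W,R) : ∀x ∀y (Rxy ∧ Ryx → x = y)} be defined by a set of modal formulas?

Not definable by any modal formula

If a class were modally definable it would be closed under surjective bounded morphisms (Goldblatt–Thomason).
The 4-cycle (worlds s,t,u,v with s→t→u→v→s) is antisymmetric. Sending even-indexed worlds to s and odd-indexed worlds to t is a surjective bounded morphism onto the two-world frame with s↔t, which is not antisymmetric.
So the class is not modally definable.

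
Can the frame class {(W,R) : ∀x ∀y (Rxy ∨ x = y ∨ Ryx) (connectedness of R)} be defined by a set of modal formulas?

Not definable by any modal formula

If a class were modally definable it would be closed under disjoint unions (Goldblatt–Thomason).
Take 4 disjoint single-world reflexive frames: each is trivially connected, but their disjoint union has 4 worlds with no edge between distinct components, so it is not connected.
So the class is not modally definable.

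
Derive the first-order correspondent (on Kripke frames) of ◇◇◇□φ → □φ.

∀x ∀y ∀z ((xR³y ∧ xRz) → ∃w (yRw ∧ z = w))

This is a Sahlqvist (Geach-type) schema ◇^3□^1φ → □^1◇^0φ.
Minimal-valuation argument: fix x; take any y with xR^3y and any z with xR^1z. Set V(φ) to the set of worlds R-reachable from y in exactly 1 step. Then □^1φ holds at y, so the antecedent holds at x; validity forces ◇^0φ at z, giving a w with zR^0w and yR^1w.
First-order correspondent: ∀x ∀y ∀z ((xR³y ∧ xRz) → ∃w (yRw ∧ z = w)).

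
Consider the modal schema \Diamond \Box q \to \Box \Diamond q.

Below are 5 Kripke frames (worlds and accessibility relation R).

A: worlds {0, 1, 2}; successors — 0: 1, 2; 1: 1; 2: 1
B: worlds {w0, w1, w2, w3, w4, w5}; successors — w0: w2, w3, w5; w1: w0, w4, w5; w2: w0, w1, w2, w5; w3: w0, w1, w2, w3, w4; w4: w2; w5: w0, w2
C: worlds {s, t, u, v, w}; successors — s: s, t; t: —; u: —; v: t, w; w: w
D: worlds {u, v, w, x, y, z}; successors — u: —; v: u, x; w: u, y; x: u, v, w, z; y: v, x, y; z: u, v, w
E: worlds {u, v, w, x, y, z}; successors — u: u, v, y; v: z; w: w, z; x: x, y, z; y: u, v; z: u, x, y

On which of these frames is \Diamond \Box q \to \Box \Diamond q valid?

The schema corresponds to convergence: \forall x \forall y \forall z (Rxy \wedge Rxz \to \exists w (Ryw \wedge Rzw)).
A: condition met.
B: fails — Rw3w1 and Rw3w4 but w1 and w4 have no common successor.
C: fails — Rss and Rst but s and t have no common successor.
D: fails — Rvu and Rvu but u and u have no common successor.
E: fails — Ruv and Ruu but v and u have no common successor.

A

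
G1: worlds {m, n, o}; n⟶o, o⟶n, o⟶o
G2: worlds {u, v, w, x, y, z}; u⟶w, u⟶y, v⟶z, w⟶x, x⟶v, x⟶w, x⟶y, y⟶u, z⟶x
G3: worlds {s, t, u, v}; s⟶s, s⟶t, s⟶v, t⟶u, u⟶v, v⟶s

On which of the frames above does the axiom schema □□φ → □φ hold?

G1

The schema corresponds to density: ∀x ∀y (Rxy → ∃z (Rxz ∧ Rzy)).
G1: holds.
G2: fails — Rxw but no t with Rxt and Rtw.
G3: fails — Ruv but no z with Ruz and Rzv.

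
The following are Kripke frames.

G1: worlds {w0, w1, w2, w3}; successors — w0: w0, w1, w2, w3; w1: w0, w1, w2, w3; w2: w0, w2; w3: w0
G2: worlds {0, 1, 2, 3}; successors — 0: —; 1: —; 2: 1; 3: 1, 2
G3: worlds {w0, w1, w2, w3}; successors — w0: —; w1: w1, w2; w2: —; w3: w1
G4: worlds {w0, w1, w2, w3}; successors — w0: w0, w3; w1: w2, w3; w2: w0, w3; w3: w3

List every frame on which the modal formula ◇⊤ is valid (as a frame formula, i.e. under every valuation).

This is the axiom for seriality; its first-order frame correspondent is ∀x ∃y Rxy.
G1: condition met.
G2: fails — world 0 has no successor.
G3: fails — world w0 has no successor.
G4: condition met.
Valid on: G1, G4.

G1, G4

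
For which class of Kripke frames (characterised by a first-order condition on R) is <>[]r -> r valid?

symmetry: forall x forall y (Rxy -> Ryx)

This is frame-equivalent to r → □◇r (substitute ¬r for r and contrapose).
Suppose r→□◇r is valid. Take Rxy and set V(r)={x}. Then r at x, so □◇r at x, so ◇r at y, so some z with Ryz has r; z=x, i.e. Ryx.
Conversely, any frame satisfying forall x forall y (Rxy -> Ryx) validates the schema.
Frame condition: forall x forall y (Rxy -> Ryx).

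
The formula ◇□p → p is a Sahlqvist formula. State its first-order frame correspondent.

This is frame-equivalent to p → □◇p (substitute ¬p for p and contrapose).
Suppose p→□◇p is valid. Take Rxy and set V(p)={x}. Then p at x, so □◇p at x, so ◇p at y, so some z with Ryz has p; z=x, i.e. Ryx.

Symmetry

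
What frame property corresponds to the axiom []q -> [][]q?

Suppose □q→□□q is valid. Take Rxy, Ryz and set V(q)={w : Rxw}. Then □q at x, so □□q at x, so □q at y, so q at z, i.e. Rxz.
The converse is a direct semantic check.
So the correspondent is transitivity.

Transitivity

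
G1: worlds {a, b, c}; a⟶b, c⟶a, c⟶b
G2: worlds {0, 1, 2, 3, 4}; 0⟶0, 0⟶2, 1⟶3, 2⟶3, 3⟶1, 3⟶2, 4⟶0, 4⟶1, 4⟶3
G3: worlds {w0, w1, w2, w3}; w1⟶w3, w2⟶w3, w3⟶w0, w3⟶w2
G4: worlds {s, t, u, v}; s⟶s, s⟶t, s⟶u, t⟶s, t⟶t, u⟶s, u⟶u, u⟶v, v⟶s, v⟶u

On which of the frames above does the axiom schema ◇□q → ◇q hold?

G4

Frame correspondent (Sahlqvist): ∀x ∀y (xRy → ∃w (yRw ∧ xRw)) — i.e. a generalized confluence (Geach) condition.
G1: fails — aRb but no w with bRw and aRw.
G2: fails — 0R2 but no w with 2Rw and 0Rw.
G3: fails — w1Rw3 but no w with w3Rw and w1Rw.
G4: satisfies the condition.
Valid on: G4.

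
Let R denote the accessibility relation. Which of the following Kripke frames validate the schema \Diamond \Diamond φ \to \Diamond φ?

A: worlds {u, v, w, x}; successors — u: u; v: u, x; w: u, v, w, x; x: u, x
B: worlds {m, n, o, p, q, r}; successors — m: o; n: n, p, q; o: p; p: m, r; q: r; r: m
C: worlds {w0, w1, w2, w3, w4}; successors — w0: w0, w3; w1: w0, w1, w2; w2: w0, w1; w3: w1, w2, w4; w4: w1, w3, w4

Frame correspondent (Sahlqvist): \forall x \forall y \forall z (Rxy \wedge Ryz \to Rxz) — i.e. transitivity.
A: condition met.
B: fails — Rop and Rpm but not Rom.
C: fails — Rw1w0 and Rw0w3 but not Rw1w3.
Valid on: A.

A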